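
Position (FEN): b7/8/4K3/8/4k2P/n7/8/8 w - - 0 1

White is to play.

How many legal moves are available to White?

6

White to move; king on e6.
In check: no.
Legal moves: Kf7, Ke7, Kd7, Kf6, Kd6, h5.
Count: 6.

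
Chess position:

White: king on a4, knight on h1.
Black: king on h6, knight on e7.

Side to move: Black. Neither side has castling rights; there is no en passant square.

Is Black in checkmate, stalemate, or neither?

neither

Black to move; black king on h6.
In check: no.
Legal moves for Black: Ng8, Nc8, Ng6, Nc6, Nf5, Nd5, Kh7, Kg7, Kg6, Kh5, Kg5.
Black has 11 legal moves and is not in check → neither.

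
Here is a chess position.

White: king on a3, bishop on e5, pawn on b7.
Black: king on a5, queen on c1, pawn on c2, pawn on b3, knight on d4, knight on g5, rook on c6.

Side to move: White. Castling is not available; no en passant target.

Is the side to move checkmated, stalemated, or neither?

White to move; white king on a3.
In check: yes, from the black queen on c1.
King squares — a2: attacked by Pb3; b2: attacked by Qc1; b3: attacked by Nd4; a4: attacked by Ka5; b4: attacked by Ka5.
Legal moves for White: none.
In check with no legal moves → checkmate.

checkmate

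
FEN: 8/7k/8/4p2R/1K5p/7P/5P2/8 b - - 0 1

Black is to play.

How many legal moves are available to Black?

3

Black to move; king on h7.
In check: yes, from the white rook on h5.
Legal moves: Kg8, Kg7, Kg6.
Count: 3.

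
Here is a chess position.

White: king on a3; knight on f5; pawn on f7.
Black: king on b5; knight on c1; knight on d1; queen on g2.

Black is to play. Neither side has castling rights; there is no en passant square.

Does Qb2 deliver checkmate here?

yes

After Qb2: white king on a3; in check: yes, from the black queen on b2.
King squares — a2: attacked by Nc1; b2: attacked by Nd1; b3: attacked by Nc1; a4: attacked by Kb5; b4: attacked by Qb2.
White has no legal moves → checkmate.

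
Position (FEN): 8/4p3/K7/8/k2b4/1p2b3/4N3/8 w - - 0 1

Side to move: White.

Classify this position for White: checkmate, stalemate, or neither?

neither

White to move; white king on a6.
In check: no.
Legal moves for White: Kb7, Nf4, Nxd4, Ng3, Nc3+, Ng1, Nc1.
White has 7 legal moves and is not in check → neither.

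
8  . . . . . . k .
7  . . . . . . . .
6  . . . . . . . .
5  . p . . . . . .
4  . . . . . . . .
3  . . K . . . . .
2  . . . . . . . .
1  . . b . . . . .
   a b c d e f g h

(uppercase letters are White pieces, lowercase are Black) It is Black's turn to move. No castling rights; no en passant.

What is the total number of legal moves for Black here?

13

Black to move; king on g8.
In check: no.
Legal moves: Kh8, Kf8, Kh7, Kg7, Kf7, Bh6, Bg5, Bf4, Be3, Ba3, Bd2+, Bb2+, b4+.
Count: 13.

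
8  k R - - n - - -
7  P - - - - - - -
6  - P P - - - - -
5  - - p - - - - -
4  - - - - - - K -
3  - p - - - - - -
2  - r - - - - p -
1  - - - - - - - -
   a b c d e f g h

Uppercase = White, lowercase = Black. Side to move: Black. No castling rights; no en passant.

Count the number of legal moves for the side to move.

0

Black to move; king on a8.
In check: yes, from the white rook on b8.
Legal moves: none.
Count: 0.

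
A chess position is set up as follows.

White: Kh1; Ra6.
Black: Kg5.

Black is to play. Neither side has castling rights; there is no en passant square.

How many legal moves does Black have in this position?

Black to move; king on g5.
In check: no.
Legal moves: Kh5, Kf5, Kh4, Kg4, Kf4.
Count: 5.

5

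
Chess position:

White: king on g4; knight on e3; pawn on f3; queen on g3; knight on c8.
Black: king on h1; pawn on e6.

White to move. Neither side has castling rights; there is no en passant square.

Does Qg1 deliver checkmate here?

After Qg1: black king on h1; in check: yes, from the white queen on g1.
Black has 1 legal reply: Kxg1.
In check but a legal move exists → not checkmate.

no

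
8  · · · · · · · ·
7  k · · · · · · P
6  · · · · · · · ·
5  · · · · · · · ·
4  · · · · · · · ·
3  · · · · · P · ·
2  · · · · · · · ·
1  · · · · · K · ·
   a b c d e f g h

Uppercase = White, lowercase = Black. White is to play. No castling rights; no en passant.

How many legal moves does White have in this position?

10

White to move; king on f1.
In check: no.
Legal moves: Kg2, Kf2, Ke2, Kg1, Ke1, h8=Q, h8=R, h8=B, h8=N, f4.
Count: 10.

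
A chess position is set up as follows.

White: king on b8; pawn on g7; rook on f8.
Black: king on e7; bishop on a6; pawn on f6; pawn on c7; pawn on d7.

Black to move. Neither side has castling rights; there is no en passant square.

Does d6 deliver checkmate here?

After d6: white king on b8; in check: no.
White is not in check, so this cannot be checkmate.

no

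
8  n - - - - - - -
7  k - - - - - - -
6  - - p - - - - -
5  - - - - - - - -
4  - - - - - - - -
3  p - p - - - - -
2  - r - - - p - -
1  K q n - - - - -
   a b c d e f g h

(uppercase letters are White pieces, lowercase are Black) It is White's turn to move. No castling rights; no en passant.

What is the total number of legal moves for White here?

0

White to move; king on a1.
In check: yes, from the black queen on b1.
Legal moves: none.
Count: 0.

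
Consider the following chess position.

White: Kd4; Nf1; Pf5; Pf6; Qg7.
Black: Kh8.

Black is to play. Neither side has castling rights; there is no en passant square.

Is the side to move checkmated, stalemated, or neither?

Black to move; black king on h8.
In check: yes, from the white queen on g7.
King squares — g7: attacked by Pf6; h7: attacked by Qg7; g8: attacked by Qg7.
Legal moves for Black: none.
In check with no legal moves → checkmate.

checkmate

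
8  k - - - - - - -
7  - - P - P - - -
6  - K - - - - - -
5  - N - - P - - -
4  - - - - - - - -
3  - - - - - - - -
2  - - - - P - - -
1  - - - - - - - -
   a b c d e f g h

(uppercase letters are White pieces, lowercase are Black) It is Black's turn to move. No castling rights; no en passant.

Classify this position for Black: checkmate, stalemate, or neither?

stalemate

Black to move; black king on a8.
In check: no.
King squares — a7: attacked by Nb5; b7: attacked by Kb6; b8: attacked by Pc7.
Legal moves for Black: none.
Not in check and no legal moves → stalemate.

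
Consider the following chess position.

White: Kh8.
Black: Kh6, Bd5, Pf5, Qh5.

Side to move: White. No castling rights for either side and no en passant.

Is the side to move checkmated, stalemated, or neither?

stalemate

White to move; white king on h8.
In check: no.
King squares — g7: attacked by Kh6; h7: attacked by Kh6; g8: attacked by Bd5.
Legal moves for White: none.
Not in check and no legal moves → stalemate.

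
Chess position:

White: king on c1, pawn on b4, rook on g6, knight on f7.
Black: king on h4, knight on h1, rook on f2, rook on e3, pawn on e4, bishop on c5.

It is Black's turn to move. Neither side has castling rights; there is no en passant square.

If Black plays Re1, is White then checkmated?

yes

After Re1: white king on c1; in check: yes, from the black rook on e1.
King squares — b1: attacked by Re1; d1: attacked by Re1; b2: attacked by Rf2; c2: attacked by Rf2; d2: attacked by Rf2.
White has no legal moves → checkmate.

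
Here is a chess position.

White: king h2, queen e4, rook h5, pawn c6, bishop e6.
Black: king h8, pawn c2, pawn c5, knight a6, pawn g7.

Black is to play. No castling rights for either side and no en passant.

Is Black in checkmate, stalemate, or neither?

Black to move; black king on h8.
In check: yes, from the white rook on h5.
King squares — g7: own pawn; h7: attacked by Qe4; g8: attacked by Be6.
Legal moves for Black: none.
In check with no legal moves → checkmate.

checkmate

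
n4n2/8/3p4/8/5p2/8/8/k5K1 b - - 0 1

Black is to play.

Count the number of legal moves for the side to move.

Black to move; king on a1.
In check: no.
Legal moves: Nh7, Nd7, Ng6, Ne6, Nc7, Nb6, Kb2, Ka2, Kb1, d5, f3.
Count: 11.

11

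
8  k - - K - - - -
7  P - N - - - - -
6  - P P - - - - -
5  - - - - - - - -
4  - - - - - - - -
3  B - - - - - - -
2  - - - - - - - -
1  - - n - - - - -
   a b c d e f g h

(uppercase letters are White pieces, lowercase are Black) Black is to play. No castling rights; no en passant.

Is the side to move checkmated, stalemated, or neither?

Black to move; black king on a8.
In check: yes, from the white knight on c7.
King squares — a7: attacked by Pb6; b7: attacked by Pc6; b8: attacked by Pa7.
Legal moves for Black: none.
In check with no legal moves → checkmate.

checkmate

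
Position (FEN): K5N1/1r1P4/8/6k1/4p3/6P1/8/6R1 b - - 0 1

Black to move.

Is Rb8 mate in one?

no

After Rb8: white king on a8; in check: yes, from the black rook on b8.
White has 2 legal replies: Kxb8, Ka7.
In check but a legal move exists → not checkmate.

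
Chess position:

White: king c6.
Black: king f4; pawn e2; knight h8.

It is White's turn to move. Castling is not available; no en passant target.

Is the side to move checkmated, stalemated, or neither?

neither

White to move; white king on c6.
In check: no.
Legal moves for White: Kd7, Kc7, Kb7, Kd6, Kb6, Kd5, Kc5, Kb5.
White has 8 legal moves and is not in check → neither.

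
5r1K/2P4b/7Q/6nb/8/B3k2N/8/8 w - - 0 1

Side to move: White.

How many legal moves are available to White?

3

White to move; king on h8.
In check: yes, from the black rook on f8.
Legal moves: Kg7, Qxf8, Bxf8.
Count: 3.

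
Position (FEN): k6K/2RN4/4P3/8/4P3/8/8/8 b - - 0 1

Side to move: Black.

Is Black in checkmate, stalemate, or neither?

Black to move; black king on a8.
In check: no.
King squares — a7: attacked by Rc7; b7: attacked by Rc7; b8: attacked by Nd7.
Legal moves for Black: none.
Not in check and no legal moves → stalemate.

stalemate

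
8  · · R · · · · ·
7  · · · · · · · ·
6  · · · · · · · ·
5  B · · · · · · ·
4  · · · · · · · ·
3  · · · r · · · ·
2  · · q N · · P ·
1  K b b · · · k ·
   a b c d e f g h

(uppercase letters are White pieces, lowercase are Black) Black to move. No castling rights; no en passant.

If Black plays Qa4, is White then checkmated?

no

After Qa4: white king on a1; in check: yes, from the black queen on a4.
White has 1 legal reply: Kxb1.
In check but a legal move exists → not checkmate.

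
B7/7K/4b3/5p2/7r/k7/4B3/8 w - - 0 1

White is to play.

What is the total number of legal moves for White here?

3

White to move; king on h7.
In check: yes, from the black rook on h4.
Legal moves: Kg7, Kg6, Bh5.
Count: 3.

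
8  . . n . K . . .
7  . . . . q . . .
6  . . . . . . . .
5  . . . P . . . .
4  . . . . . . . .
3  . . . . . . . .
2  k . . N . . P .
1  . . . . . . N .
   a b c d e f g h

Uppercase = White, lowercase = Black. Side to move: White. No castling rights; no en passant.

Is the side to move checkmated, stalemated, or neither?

White to move; white king on e8.
In check: yes, from the black queen on e7.
King squares — d7: attacked by Qe7; e7: attacked by Nc8; f7: attacked by Qe7; d8: attacked by Qe7; f8: attacked by Qe7.
Legal moves for White: none.
In check with no legal moves → checkmate.

checkmate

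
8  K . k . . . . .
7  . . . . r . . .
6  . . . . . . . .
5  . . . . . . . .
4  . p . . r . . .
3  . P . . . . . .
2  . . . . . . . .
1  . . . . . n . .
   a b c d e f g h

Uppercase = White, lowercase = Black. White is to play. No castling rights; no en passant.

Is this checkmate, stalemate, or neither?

stalemate

White to move; white king on a8.
In check: no.
King squares — a7: attacked by Re7; b7: attacked by Re7; b8: attacked by Kc8.
Legal moves for White: none.
Not in check and no legal moves → stalemate.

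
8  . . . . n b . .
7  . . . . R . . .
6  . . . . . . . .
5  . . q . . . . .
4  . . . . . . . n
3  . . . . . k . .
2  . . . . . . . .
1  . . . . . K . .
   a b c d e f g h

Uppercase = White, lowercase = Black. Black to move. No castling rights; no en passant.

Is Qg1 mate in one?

After Qg1: white king on f1; in check: yes, from the black queen on g1.
White has 1 legal reply: Kxg1.
In check but a legal move exists → not checkmate.

no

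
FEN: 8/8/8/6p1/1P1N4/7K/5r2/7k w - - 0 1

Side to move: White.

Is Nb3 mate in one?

no

After Nb3: black king on h1; in check: no.
Black is not in check, so this cannot be checkmate.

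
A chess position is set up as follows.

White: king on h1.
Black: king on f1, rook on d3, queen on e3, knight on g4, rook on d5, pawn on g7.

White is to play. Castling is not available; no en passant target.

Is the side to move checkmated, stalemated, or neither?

White to move; white king on h1.
In check: no.
King squares — g1: attacked by Kf1; g2: attacked by Kf1; h2: attacked by Ng4.
Legal moves for White: none.
Not in check and no legal moves → stalemate.

stalemate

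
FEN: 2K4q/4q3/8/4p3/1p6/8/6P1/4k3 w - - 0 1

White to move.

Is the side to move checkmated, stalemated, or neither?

checkmate

White to move; white king on c8.
In check: yes, from the black queen on h8.
King squares — b7: attacked by Qe7; c7: attacked by Qe7; d7: attacked by Qe7; b8: attacked by Qh8; d8: attacked by Qe7.
Legal moves for White: none.
In check with no legal moves → checkmate.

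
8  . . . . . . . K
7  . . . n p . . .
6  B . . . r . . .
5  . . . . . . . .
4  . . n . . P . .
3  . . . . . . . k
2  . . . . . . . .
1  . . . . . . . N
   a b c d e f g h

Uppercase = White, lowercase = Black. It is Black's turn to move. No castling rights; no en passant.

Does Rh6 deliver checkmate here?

no

After Rh6: white king on h8; in check: yes, from the black rook on h6.
White has 2 legal replies: Kg8, Kg7.
In check but a legal move exists → not checkmate.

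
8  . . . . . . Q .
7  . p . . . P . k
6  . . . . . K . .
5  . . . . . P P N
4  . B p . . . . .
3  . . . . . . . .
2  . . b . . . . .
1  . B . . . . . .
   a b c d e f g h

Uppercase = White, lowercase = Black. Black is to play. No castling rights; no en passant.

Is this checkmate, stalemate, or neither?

checkmate

Black to move; black king on h7.
In check: yes, from the white queen on g8.
King squares — g6: attacked by Pf5; h6: attacked by Pg5; g7: attacked by Nh5; g8: attacked by Pf7; h8: attacked by Qg8.
Legal moves for Black: none.
In check with no legal moves → checkmate.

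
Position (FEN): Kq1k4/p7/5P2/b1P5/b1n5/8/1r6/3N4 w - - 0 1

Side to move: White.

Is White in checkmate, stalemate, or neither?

checkmate

White to move; white king on a8.
In check: yes, from the black queen on b8.
King squares — a7: attacked by Qb8; b7: attacked by Rb2; b8: attacked by Rb2.
Legal moves for White: none.
In check with no legal moves → checkmate.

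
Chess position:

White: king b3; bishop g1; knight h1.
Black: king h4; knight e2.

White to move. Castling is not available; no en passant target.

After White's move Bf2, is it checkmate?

After Bf2: black king on h4; in check: yes, from the white bishop on f2.
Black has 5 legal replies: Kh5, Kg5, Kg4, Kh3, Ng3.
In check but a legal move exists → not checkmate.

no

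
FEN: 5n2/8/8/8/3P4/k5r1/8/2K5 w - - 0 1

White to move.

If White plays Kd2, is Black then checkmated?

no

After Kd2: black king on a3; in check: no.
Black is not in check, so this cannot be checkmate.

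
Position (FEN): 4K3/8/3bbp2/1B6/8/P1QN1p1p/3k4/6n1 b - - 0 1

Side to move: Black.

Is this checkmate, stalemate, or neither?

Black to move; black king on d2.
In check: yes, from the white queen on c3.
King squares — c1: attacked by Qc3; d1: available; e1: attacked by Qc3; c2: attacked by Qc3; e2: available; c3: available; d3: attacked by Qc3; e3: available.
Legal moves for Black: Ke3, Kxc3, Ke2, Kd1.
Black is in check but has 4 legal moves → neither.

neither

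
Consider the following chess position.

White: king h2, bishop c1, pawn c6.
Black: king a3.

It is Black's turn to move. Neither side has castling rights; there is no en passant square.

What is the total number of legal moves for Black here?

Black to move; king on a3.
In check: yes, from the white bishop on c1.
Legal moves: Kb4, Ka4, Kb3, Ka2.
Count: 4.

4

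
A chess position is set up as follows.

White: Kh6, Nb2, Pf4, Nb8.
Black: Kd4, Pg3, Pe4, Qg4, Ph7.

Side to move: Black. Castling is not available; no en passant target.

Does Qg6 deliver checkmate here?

yes

After Qg6: white king on h6; in check: yes, from the black queen on g6.
King squares — g5: attacked by Qg6; h5: attacked by Qg6; g6: attacked by Ph7; g7: attacked by Qg6; h7: attacked by Qg6.
White has no legal moves → checkmate.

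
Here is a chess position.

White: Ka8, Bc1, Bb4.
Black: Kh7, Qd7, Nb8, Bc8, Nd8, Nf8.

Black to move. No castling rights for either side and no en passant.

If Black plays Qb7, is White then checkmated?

After Qb7: white king on a8; in check: yes, from the black queen on b7.
King squares — a7: attacked by Qb7; b7: attacked by Bc8; b8: attacked by Qb7.
White has no legal moves → checkmate.

yes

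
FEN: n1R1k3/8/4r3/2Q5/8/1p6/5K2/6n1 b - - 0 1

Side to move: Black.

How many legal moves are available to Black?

Black to move; king on e8.
In check: yes, from the white rook on c8.
Legal moves: Kf7, Kd7.
Count: 2.

2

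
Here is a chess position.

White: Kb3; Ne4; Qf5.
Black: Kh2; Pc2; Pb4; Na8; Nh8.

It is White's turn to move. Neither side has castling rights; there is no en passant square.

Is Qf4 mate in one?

no

After Qf4: black king on h2; in check: yes, from the white queen on f4.
Black has 4 legal replies: Kh3, Kg2, Kh1, Kg1.
In check but a legal move exists → not checkmate.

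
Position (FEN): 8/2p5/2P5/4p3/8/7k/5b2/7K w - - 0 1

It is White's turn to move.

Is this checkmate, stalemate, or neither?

White to move; white king on h1.
In check: no.
King squares — g1: attacked by Bf2; g2: attacked by Kh3; h2: attacked by Kh3.
Legal moves for White: none.
Not in check and no legal moves → stalemate.

stalemate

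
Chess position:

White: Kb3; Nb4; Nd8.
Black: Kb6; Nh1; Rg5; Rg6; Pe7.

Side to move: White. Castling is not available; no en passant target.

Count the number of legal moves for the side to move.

17

White to move; king on b3.
In check: no.
Legal moves: Nf7, Nb7, Ne6, Ndc6, Nbc6, Na6, Nd5+, Nd3, Nc2, Na2, Kc4, Ka4, Kc3, Ka3, Kc2, Kb2, Ka2.
Count: 17.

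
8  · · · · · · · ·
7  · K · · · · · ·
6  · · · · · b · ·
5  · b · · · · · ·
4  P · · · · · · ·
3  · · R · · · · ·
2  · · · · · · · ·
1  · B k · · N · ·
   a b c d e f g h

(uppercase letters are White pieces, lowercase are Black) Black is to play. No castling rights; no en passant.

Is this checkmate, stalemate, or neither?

Black to move; black king on c1.
In check: yes, from the white rook on c3.
Legal moves for Black: Kb2, Kd1, Kxb1, Bxc3.
Black is in check but has 4 legal moves → neither.

neither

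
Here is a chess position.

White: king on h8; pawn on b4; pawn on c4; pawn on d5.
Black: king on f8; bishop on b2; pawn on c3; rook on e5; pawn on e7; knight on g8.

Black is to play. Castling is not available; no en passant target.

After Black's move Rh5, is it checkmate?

After Rh5: white king on h8; in check: yes, from the black rook on h5.
King squares — g7: attacked by Kf8; h7: attacked by Rh5; g8: attacked by Kf8.
White has no legal moves → checkmate.

yes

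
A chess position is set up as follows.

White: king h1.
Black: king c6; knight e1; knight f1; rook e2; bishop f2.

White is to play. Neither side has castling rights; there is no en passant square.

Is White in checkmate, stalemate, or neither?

stalemate

White to move; white king on h1.
In check: no.
King squares — g1: attacked by Bf2; g2: attacked by Ne1; h2: attacked by Nf1.
Legal moves for White: none.
Not in check and no legal moves → stalemate.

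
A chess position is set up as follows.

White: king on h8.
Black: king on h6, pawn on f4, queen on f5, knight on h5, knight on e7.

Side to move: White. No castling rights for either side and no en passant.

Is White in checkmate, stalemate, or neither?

White to move; white king on h8.
In check: no.
King squares — g7: attacked by Nh5; h7: attacked by Qf5; g8: attacked by Ne7.
Legal moves for White: none.
Not in check and no legal moves → stalemate.

stalemate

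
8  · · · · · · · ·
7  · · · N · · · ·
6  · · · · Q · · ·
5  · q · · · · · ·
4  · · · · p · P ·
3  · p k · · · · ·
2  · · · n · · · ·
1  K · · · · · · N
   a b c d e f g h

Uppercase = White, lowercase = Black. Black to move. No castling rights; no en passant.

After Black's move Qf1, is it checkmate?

After Qf1: white king on a1; in check: yes, from the black queen on f1.
King squares — b1: attacked by Qf1; a2: attacked by Pb3; b2: attacked by Kc3.
White has no legal moves → checkmate.

yes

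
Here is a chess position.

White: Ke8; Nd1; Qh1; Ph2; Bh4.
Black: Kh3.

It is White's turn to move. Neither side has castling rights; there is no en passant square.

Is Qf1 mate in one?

After Qf1: black king on h3; in check: yes, from the white queen on f1.
Black has 3 legal replies: Kxh4, Kg4, Kxh2.
In check but a legal move exists → not checkmate.

no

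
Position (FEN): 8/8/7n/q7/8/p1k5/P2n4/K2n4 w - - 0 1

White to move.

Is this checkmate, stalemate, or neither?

White to move; white king on a1.
In check: no.
King squares — b1: attacked by Nd2; a2: own pawn; b2: attacked by Nd1.
Legal moves for White: none.
Not in check and no legal moves → stalemate.

stalemate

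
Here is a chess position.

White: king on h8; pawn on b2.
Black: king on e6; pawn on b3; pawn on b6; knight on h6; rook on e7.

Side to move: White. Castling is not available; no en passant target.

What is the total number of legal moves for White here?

0

White to move; king on h8.
In check: no.
Legal moves: none.
Count: 0.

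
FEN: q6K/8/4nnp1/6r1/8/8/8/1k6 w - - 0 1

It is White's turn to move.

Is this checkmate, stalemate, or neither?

White to move; white king on h8.
In check: yes, from the black queen on a8.
King squares — g7: attacked by Ne6; h7: attacked by Nf6; g8: attacked by Nf6.
Legal moves for White: none.
In check with no legal moves → checkmate.

checkmate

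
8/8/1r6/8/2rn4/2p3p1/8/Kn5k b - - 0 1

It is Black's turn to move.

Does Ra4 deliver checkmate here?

After Ra4: white king on a1; in check: yes, from the black rook on a4.
King squares — b1: attacked by Rb6; a2: attacked by Ra4; b2: attacked by Pc3.
White has no legal moves → checkmate.

yes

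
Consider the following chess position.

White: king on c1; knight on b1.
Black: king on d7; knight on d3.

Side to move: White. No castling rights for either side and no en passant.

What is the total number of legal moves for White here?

3

White to move; king on c1.
In check: yes, from the black knight on d3.
Legal moves: Kd2, Kc2, Kd1.
Count: 3.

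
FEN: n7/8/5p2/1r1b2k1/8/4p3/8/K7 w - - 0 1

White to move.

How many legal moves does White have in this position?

0

White to move; king on a1.
In check: no.
Legal moves: none.
Count: 0.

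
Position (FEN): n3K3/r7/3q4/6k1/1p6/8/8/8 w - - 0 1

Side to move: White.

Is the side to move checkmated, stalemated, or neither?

stalemate

White to move; white king on e8.
In check: no.
King squares — d7: attacked by Qd6; e7: attacked by Qd6; f7: attacked by Ra7; d8: attacked by Qd6; f8: attacked by Qd6.
Legal moves for White: none.
Not in check and no legal moves → stalemate.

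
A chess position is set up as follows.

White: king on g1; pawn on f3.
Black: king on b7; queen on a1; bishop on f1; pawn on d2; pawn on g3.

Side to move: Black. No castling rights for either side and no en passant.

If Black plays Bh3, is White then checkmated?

yes

After Bh3: white king on g1; in check: yes, from the black queen on a1.
King squares — f1: attacked by Qa1; h1: attacked by Qa1; f2: attacked by Pg3; g2: attacked by Bh3; h2: attacked by Pg3.
White has no legal moves → checkmate.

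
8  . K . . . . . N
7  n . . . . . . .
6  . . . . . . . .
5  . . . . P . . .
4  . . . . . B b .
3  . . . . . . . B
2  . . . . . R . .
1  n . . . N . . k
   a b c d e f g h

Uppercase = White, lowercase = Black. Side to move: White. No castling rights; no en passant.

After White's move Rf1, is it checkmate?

yes

After Rf1: black king on h1; in check: yes, from the white rook on f1.
King squares — g1: attacked by Rf1; g2: attacked by Ne1; h2: attacked by Bf4.
Black has no legal moves → checkmate.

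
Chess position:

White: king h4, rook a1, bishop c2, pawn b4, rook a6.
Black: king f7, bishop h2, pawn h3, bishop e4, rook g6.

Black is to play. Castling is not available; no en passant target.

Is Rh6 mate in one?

no

After Rh6: white king on h4; in check: yes, from the black rook on h6.
White has 3 legal replies: Kg5, Kg4, Rxh6.
In check but a legal move exists → not checkmate.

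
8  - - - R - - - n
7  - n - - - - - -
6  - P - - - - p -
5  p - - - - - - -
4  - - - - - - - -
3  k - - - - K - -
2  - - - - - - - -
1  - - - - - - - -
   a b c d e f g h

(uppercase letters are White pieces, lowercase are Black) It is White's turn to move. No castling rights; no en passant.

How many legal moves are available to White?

White to move; king on f3.
In check: no.
Legal moves: Rxh8, Rg8, Rf8, Re8, Rc8, Rb8, Ra8, Rd7, Rd6, Rd5, Rd4, Rd3+, Rd2, Rd1, Kg4, Kf4, Ke4, Kg3, Ke3, Kg2, Kf2, Ke2.
Count: 22.

22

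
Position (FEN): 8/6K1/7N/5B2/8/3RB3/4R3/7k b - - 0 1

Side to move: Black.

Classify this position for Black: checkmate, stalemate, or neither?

Black to move; black king on h1.
In check: no.
King squares — g1: attacked by Be3; g2: attacked by Re2; h2: attacked by Re2.
Legal moves for Black: none.
Not in check and no legal moves → stalemate.

stalemate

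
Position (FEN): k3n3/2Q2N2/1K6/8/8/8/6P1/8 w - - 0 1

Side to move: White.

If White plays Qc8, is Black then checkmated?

yes

After Qc8: black king on a8; in check: yes, from the white queen on c8.
King squares — a7: attacked by Kb6; b7: attacked by Kb6; b8: attacked by Qc8.
Black has no legal moves → checkmate.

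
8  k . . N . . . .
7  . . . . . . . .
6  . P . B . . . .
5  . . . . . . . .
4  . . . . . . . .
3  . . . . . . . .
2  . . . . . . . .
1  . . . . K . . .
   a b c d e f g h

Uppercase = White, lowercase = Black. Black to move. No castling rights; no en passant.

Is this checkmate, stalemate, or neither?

stalemate

Black to move; black king on a8.
In check: no.
King squares — a7: attacked by Pb6; b7: attacked by Nd8; b8: attacked by Bd6.
Legal moves for Black: none.
Not in check and no legal moves → stalemate.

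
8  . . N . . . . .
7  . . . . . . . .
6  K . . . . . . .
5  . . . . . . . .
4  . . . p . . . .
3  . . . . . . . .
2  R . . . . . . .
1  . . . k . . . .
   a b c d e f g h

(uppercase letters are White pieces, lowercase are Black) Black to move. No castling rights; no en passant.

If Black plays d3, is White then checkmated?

After d3: white king on a6; in check: no.
White is not in check, so this cannot be checkmate.

no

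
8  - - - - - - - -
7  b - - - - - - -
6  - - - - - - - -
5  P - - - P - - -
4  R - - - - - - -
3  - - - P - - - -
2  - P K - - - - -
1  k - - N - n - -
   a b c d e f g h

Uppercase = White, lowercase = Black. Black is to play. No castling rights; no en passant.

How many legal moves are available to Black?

Black to move; king on a1.
In check: yes, from the white rook on a4.
Legal moves: none.
Count: 0.

0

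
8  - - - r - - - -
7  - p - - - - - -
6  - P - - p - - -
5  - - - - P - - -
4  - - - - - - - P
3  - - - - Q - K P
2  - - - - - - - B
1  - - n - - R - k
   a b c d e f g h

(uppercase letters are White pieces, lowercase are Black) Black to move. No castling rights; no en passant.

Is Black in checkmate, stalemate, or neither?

checkmate

Black to move; black king on h1.
In check: yes, from the white rook on f1.
King squares — g1: attacked by Rf1; g2: attacked by Kg3; h2: attacked by Kg3.
Legal moves for Black: none.
In check with no legal moves → checkmate.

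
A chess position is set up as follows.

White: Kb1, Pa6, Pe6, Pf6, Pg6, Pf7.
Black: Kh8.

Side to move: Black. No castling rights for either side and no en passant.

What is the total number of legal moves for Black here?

0

Black to move; king on h8.
In check: no.
Legal moves: none.
Count: 0.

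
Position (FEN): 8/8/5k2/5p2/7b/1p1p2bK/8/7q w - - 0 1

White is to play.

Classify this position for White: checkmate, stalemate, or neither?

White to move; white king on h3.
In check: yes, from the black queen on h1.
King squares — g2: attacked by Qh1; h2: attacked by Qh1; g3: attacked by Bh4; g4: attacked by Pf5; h4: attacked by Qh1.
Legal moves for White: none.
In check with no legal moves → checkmate.

checkmate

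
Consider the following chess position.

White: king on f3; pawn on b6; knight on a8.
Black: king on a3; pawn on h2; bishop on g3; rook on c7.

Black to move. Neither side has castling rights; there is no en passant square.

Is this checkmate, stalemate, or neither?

neither

Black to move; black king on a3.
In check: no.
Legal moves for Black include: Rc8, Rh7, Rg7, Rf7+, Re7, Rd7, Rb7, Ra7, Rc6, Rc5, Rc4, Rc3+, Rc2, Rc1, Bd6, Be5, Bh4, Bf4, ... (list truncated; more exist).
Black has legal moves and is not in check → neither.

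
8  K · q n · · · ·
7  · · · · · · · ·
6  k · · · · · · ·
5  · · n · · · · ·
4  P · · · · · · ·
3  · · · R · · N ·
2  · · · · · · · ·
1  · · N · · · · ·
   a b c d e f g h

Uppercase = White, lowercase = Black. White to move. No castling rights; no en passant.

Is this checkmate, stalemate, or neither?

checkmate

White to move; white king on a8.
In check: yes, from the black queen on c8.
King squares — a7: attacked by Ka6; b7: attacked by Nc5; b8: attacked by Qc8.
Legal moves for White: none.
In check with no legal moves → checkmate.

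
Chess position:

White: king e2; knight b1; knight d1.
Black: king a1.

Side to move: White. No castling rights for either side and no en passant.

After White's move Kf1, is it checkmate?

no

After Kf1: black king on a1; in check: no.
Black is not in check, so this cannot be checkmate.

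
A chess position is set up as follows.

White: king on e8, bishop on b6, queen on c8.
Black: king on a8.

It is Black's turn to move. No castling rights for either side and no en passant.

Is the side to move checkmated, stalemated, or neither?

checkmate

Black to move; black king on a8.
In check: yes, from the white queen on c8.
King squares — a7: attacked by Bb6; b7: attacked by Qc8; b8: attacked by Qc8.
Legal moves for Black: none.
In check with no legal moves → checkmate.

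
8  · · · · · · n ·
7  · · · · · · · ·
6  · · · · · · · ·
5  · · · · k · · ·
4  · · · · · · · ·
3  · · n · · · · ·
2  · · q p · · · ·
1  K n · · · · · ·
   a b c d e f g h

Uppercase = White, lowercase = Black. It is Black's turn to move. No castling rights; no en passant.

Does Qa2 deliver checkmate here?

After Qa2: white king on a1; in check: yes, from the black queen on a2.
King squares — b1: attacked by Qa2; a2: attacked by Nc3; b2: attacked by Qa2.
White has no legal moves → checkmate.

yes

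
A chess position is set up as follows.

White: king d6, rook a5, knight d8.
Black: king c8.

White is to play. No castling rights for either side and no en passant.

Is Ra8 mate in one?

yes

After Ra8: black king on c8; in check: yes, from the white rook on a8.
King squares — b7: attacked by Nd8; c7: attacked by Kd6; d7: attacked by Kd6; b8: attacked by Ra8; d8: attacked by Ra8.
Black has no legal moves → checkmate.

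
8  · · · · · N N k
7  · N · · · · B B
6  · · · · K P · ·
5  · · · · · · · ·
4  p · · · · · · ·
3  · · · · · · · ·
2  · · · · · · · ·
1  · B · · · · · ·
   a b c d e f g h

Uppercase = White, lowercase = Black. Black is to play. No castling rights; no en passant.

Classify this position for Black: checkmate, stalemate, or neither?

checkmate

Black to move; black king on h8.
In check: yes, from the white bishop on g7.
King squares — g7: attacked by Pf6; h7: attacked by Bb1; g8: attacked by Bh7.
Legal moves for Black: none.
In check with no legal moves → checkmate.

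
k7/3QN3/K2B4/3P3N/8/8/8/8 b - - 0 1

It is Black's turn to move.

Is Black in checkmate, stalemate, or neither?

Black to move; black king on a8.
In check: no.
King squares — a7: attacked by Ka6; b7: attacked by Ka6; b8: attacked by Bd6.
Legal moves for Black: none.
Not in check and no legal moves → stalemate.

stalemate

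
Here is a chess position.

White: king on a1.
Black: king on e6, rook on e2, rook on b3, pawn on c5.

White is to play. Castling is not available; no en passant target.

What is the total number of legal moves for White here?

0

White to move; king on a1.
In check: no.
Legal moves: none.
Count: 0.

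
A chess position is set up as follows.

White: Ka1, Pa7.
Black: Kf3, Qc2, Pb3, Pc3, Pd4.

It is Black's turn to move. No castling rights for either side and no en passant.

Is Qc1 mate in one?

After Qc1: white king on a1; in check: yes, from the black queen on c1.
King squares — b1: attacked by Qc1; a2: attacked by Pb3; b2: attacked by Qc1.
White has no legal moves → checkmate.

yes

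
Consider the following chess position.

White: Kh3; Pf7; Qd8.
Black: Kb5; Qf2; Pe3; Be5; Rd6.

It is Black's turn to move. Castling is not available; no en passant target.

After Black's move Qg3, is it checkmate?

yes

After Qg3: white king on h3; in check: yes, from the black queen on g3.
King squares — g2: attacked by Qg3; h2: attacked by Qg3; g3: attacked by Be5; g4: attacked by Qg3; h4: attacked by Qg3.
White has no legal moves → checkmate.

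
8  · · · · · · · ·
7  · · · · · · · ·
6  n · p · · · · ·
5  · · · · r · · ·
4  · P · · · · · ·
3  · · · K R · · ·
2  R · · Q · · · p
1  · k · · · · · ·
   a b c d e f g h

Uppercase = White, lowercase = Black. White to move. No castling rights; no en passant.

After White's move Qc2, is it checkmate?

yes

After Qc2: black king on b1; in check: yes, from the white queen on c2.
King squares — a1: attacked by Ra2; c1: attacked by Qc2; a2: attacked by Qc2; b2: attacked by Ra2; c2: attacked by Ra2.
Black has no legal moves → checkmate.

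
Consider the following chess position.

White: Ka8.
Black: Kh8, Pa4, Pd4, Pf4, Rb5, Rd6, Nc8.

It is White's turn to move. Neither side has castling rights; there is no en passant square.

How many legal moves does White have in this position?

White to move; king on a8.
In check: no.
Legal moves: none.
Count: 0.

0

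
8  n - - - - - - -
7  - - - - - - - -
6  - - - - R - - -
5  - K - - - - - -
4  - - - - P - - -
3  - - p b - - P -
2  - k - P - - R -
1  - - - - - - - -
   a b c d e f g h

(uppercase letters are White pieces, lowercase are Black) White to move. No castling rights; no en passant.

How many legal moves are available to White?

5

White to move; king on b5.
In check: yes, from the black bishop on d3.
Legal moves: Kc6, Kc5, Ka5, Kb4, Ka4.
Count: 5.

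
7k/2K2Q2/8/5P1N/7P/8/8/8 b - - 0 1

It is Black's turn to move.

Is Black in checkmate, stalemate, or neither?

stalemate

Black to move; black king on h8.
In check: no.
King squares — g7: attacked by Nh5; h7: attacked by Qf7; g8: attacked by Qf7.
Legal moves for Black: none.
Not in check and no legal moves → stalemate.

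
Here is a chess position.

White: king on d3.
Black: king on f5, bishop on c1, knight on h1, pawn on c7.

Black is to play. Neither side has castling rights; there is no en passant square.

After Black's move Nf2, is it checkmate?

no

After Nf2: white king on d3; in check: yes, from the black knight on f2.
White has 5 legal replies: Kd4, Kc4, Kc3, Ke2, Kc2.
In check but a legal move exists → not checkmate.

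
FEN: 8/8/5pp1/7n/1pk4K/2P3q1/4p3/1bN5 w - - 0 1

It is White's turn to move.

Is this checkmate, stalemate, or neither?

White to move; white king on h4.
In check: yes, from the black queen on g3.
King squares — g3: attacked by Nh5; h3: attacked by Qg3; g4: attacked by Qg3; g5: attacked by Qg3; h5: attacked by Pg6.
Legal moves for White: none.
In check with no legal moves → checkmate.

checkmate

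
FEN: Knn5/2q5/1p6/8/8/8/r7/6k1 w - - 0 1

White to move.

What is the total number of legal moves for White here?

0

White to move; king on a8.
In check: yes, from the black rook on a2.
Legal moves: none.
Count: 0.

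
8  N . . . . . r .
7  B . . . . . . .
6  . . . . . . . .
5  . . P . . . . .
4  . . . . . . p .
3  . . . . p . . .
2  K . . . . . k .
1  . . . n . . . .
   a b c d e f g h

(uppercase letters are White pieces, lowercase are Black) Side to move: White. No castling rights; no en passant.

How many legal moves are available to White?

White to move; king on a2.
In check: no.
Legal moves: Nc7, Nb6, Bb8, Bb6, Kb3, Ka3, Kb1, Ka1, c6.
Count: 9.

9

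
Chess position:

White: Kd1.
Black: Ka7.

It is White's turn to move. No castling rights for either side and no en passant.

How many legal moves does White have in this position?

White to move; king on d1.
In check: no.
Legal moves: Ke2, Kd2, Kc2, Ke1, Kc1.
Count: 5.

5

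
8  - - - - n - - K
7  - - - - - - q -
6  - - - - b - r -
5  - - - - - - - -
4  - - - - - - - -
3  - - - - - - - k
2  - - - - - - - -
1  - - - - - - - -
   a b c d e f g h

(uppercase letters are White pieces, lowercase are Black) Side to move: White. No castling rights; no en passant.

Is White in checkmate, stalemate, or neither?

White to move; white king on h8.
In check: yes, from the black queen on g7.
King squares — g7: attacked by Rg6; h7: attacked by Qg7; g8: attacked by Be6.
Legal moves for White: none.
In check with no legal moves → checkmate.

checkmate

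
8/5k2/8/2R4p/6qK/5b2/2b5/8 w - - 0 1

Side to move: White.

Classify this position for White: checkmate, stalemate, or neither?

checkmate

White to move; white king on h4.
In check: yes, from the black queen on g4.
King squares — g3: attacked by Qg4; h3: attacked by Qg4; g4: attacked by Bf3; g5: attacked by Qg4; h5: attacked by Qg4.
Legal moves for White: none.
In check with no legal moves → checkmate.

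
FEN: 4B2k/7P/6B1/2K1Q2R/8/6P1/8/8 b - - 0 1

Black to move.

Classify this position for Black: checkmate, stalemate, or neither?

checkmate

Black to move; black king on h8.
In check: yes, from the white queen on e5.
King squares — g7: attacked by Qe5; h7: attacked by Rh5; g8: attacked by Ph7.
Legal moves for Black: none.
In check with no legal moves → checkmate.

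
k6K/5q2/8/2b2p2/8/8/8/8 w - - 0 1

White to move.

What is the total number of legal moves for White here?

0

White to move; king on h8.
In check: no.
Legal moves: none.
Count: 0.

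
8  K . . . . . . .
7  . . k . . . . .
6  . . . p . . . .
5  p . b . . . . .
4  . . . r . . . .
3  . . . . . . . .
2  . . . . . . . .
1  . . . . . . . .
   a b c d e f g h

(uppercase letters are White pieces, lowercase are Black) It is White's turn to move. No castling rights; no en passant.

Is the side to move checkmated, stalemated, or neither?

White to move; white king on a8.
In check: no.
King squares — a7: attacked by Bc5; b7: attacked by Kc7; b8: attacked by Kc7.
Legal moves for White: none.
Not in check and no legal moves → stalemate.

stalemate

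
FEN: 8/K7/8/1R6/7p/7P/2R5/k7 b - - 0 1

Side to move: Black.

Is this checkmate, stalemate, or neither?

stalemate

Black to move; black king on a1.
In check: no.
King squares — b1: attacked by Rb5; a2: attacked by Rc2; b2: attacked by Rc2.
Legal moves for Black: none.
Not in check and no legal moves → stalemate.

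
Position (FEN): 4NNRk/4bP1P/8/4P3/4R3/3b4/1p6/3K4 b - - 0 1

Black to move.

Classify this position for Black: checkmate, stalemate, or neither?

Black to move; black king on h8.
In check: yes, from the white rook on g8.
King squares — g7: attacked by Ne8; h7: attacked by Nf8; g8: attacked by Pf7.
Legal moves for Black: none.
In check with no legal moves → checkmate.

checkmate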